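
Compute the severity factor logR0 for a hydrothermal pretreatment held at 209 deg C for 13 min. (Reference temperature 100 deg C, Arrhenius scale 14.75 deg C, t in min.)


logR0 = log10(t * exp((T - 100) / 14.75))
= log10(13 * exp((209 - 100) / 14.75))
= 4.3233

4.3233


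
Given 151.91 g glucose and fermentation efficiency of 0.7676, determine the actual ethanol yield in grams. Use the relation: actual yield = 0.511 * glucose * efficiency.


Actual ethanol: m = 0.511 * 151.91 * 0.7676
m = 59.5857 g

59.5857 g


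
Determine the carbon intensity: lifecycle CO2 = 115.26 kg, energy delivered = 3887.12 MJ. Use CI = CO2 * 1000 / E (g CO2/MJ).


CI = CO2 * 1000 / E
= 115.26 * 1000 / 3887.12
= 29.6518 g CO2/MJ

29.6518 g CO2/MJ


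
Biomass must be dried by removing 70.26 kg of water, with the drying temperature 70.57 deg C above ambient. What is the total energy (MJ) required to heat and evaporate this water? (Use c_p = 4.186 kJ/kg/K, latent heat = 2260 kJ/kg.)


E = m_water * (4.186 * dT + 2260) / 1000
= 70.26 * (4.186 * 70.57 + 2260) / 1000
= 179.5428 MJ

179.5428 MJ


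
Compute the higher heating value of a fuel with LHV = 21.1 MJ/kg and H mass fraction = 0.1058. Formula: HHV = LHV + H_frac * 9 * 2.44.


HHV = LHV + H_frac * 9 * 2.44
= 21.1 + 0.1058 * 9 * 2.44
= 23.4234 MJ/kg

23.4234 MJ/kg


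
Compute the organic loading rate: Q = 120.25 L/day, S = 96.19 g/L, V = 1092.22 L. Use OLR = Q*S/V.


OLR = Q * S / V
= 120.25 * 96.19 / 1092.22
= 10.5902 g/L/day

10.5902 g/L/day


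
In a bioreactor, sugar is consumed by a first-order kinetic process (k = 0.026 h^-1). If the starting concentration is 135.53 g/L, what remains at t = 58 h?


S = S0 * exp(-k * t)
S = 135.53 * exp(-0.026 * 58)
S = 29.9999 g/L

29.9999 g/L


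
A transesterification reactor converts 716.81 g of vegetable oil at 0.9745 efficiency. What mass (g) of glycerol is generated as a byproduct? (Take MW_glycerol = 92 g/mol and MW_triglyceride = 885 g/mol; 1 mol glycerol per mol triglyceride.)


glycerol = oil * conv * (92/885)
= 716.81 * 0.9745 * 92 / 885
= 72.6157 g

72.6157 g


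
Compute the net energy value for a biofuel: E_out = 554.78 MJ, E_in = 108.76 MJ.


NEV = E_out - E_in
= 554.78 - 108.76
= 446.0200 MJ

446.0200 MJ


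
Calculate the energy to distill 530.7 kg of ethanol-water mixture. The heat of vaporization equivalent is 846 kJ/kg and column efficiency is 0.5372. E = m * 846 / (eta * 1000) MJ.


E = m * 846 / (eta * 1000)
= 530.7 * 846 / (0.5372 * 1000)
= 835.7636 MJ

835.7636 MJ


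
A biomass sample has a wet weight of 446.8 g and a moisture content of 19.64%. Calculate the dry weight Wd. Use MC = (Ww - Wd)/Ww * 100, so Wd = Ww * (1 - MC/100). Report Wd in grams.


Wd = Ww * (1 - MC/100)
= 446.8 * (1 - 19.64/100)
= 359.0485 g

359.0485 g


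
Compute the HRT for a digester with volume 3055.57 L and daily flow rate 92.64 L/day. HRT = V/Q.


HRT = V / Q
= 3055.57 / 92.64
= 32.9833 days

32.9833 days


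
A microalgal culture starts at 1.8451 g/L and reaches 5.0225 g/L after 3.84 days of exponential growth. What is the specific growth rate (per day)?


mu = ln(X2/X1) / dt
= ln(5.0225/1.8451) / 3.84
= 0.2608 per day

0.2608 per day


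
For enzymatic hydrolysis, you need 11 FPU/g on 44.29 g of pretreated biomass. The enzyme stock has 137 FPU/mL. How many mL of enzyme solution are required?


V = dosage * m_sub / activity
V = 11 * 44.29 / 137
V = 3.5561 mL

3.5561 mL


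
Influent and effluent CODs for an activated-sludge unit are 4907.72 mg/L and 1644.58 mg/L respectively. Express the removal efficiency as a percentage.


eta = (COD_in - COD_out) / COD_in * 100
= (4907.72 - 1644.58) / 4907.72 * 100
= 66.4899%

66.4899%


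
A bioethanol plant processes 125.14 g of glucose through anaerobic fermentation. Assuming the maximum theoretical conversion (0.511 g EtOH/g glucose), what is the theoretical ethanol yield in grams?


Theoretical ethanol yield: m_EtOH = 0.511 * m_glucose
m_EtOH = 0.511 * 125.14 = 63.9465 g

63.9465 g


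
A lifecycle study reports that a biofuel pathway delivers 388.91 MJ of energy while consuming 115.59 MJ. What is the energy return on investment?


EROI = E_out / E_in
= 388.91 / 115.59
= 3.3646

3.3646


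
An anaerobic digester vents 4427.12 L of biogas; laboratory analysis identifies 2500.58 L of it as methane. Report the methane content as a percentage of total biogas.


CH4% = V_CH4 / V_total * 100
= 2500.58 / 4427.12 * 100
= 56.4832%

56.4832%


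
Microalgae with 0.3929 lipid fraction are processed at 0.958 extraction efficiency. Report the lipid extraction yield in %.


Y = lipid_content * extraction_eff * 100
= 0.3929 * 0.958 * 100
= 37.6398%

37.6398%


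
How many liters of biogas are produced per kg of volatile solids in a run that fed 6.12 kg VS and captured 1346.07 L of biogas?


Y = V / VS
= 1346.07 / 6.12
= 219.9461 L/kg VS

219.9461 L/kg VS


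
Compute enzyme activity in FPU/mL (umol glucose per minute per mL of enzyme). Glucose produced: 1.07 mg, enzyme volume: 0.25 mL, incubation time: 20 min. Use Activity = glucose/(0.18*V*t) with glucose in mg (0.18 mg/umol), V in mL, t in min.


Activity = glucose_mg / (0.18 mg/umol * V_mL * t_min)
= 1.07 / (0.18 * 0.25 * 20)
= 1.1889 FPU/mL

1.1889 FPU/mL


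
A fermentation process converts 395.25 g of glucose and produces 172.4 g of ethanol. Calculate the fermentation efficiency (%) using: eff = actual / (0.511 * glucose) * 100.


Fermentation efficiency = (actual / (0.511 * glucose)) * 100
= (172.4 / (0.511 * 395.25)) * 100
= 85.3580%

85.3580%


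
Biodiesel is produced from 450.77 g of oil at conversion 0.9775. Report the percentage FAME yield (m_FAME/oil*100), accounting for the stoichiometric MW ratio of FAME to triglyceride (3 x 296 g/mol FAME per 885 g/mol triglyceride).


m_FAME = oil * conv * (3 * 296 / 885) = oil * conv * (888/885)
= 450.77 * 0.9775 * 888 / 885
= 442.1213 g
Y = m_FAME / oil * 100 = conv * (888/885) * 100
= 0.9775 * 888 / 885 * 100
= 98.08%

98.08%


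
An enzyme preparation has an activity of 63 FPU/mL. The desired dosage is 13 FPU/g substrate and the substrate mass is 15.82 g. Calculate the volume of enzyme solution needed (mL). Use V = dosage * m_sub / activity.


V = dosage * m_sub / activity
V = 13 * 15.82 / 63
V = 3.2644 mL

3.2644 mL


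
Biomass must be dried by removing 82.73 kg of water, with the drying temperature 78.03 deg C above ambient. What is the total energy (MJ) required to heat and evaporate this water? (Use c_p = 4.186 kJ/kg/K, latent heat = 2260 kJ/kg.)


E = m_water * (4.186 * dT + 2260) / 1000
= 82.73 * (4.186 * 78.03 + 2260) / 1000
= 213.9922 MJ

213.9922 MJ


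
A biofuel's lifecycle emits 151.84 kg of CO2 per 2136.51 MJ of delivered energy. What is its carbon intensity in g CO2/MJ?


CI = CO2 * 1000 / E
= 151.84 * 1000 / 2136.51
= 71.0692 g CO2/MJ

71.0692 g CO2/MJ


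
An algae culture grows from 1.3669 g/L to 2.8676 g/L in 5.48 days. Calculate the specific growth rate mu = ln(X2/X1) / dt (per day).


mu = ln(X2/X1) / dt
= ln(2.8676/1.3669) / 5.48
= 0.1352 per day

0.1352 per day


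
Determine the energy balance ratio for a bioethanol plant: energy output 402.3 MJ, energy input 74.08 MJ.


EROI = E_out / E_in
= 402.3 / 74.08
= 5.4306

5.4306


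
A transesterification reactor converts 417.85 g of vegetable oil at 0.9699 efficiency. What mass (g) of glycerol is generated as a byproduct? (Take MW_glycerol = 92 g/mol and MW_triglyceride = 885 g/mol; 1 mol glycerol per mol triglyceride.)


glycerol = oil * conv * (92/885)
= 417.85 * 0.9699 * 92 / 885
= 42.1300 g

42.1300 g


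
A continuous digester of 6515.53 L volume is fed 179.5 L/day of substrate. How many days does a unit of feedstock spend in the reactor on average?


HRT = V / Q
= 6515.53 / 179.5
= 36.2982 days

36.2982 days


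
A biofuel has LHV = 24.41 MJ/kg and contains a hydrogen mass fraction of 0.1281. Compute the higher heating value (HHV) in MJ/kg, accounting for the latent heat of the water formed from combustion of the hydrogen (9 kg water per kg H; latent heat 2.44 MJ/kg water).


HHV = LHV + H_frac * 9 * 2.44
= 24.41 + 0.1281 * 9 * 2.44
= 27.2231 MJ/kg

27.2231 MJ/kg


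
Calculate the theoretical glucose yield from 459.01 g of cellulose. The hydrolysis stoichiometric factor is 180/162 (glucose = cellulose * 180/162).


glucose = cellulose * 180/162
= 459.01 * 180/162
= 510.0111 g

510.0111 g


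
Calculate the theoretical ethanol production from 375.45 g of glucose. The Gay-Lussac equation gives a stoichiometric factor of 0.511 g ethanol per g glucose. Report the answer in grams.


Theoretical ethanol yield: m_EtOH = 0.511 * m_glucose
m_EtOH = 0.511 * 375.45 = 191.8550 g

191.8550 g


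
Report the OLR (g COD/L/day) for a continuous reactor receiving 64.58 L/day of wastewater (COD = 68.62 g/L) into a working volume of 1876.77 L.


OLR = Q * S / V
= 64.58 * 68.62 / 1876.77
= 2.3612 g/L/day

2.3612 g/L/day


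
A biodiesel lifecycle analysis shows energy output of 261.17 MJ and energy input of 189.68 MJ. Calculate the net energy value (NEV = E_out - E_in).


NEV = E_out - E_in
= 261.17 - 189.68
= 71.4900 MJ

71.4900 MJ


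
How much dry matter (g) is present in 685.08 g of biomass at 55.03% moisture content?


Wd = Ww * (1 - MC/100)
= 685.08 * (1 - 55.03/100)
= 308.0805 g

308.0805 g


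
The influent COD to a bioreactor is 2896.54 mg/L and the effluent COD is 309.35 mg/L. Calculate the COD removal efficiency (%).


eta = (COD_in - COD_out) / COD_in * 100
= (2896.54 - 309.35) / 2896.54 * 100
= 89.3200%

89.3200%


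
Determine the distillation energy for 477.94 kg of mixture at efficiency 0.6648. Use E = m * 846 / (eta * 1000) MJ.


E = m * 846 / (eta * 1000)
= 477.94 * 846 / (0.6648 * 1000)
= 608.2088 MJ

608.2088 MJ


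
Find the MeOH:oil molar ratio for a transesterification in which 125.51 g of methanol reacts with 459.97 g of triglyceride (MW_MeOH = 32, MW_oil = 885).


Molar ratio = n_MeOH / n_oil = (MeOH/32) / (oil/885) = (MeOH * 885) / (32 * oil)
= (125.51 * 885) / (32 * 459.97)
= 7.5464

7.5464


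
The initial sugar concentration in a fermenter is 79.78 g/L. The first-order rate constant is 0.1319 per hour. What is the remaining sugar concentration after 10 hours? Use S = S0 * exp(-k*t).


S = S0 * exp(-k * t)
S = 79.78 * exp(-0.1319 * 10)
S = 21.3334 g/L

21.3334 g/L


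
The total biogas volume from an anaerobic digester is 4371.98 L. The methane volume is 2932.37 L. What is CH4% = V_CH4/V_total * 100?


CH4% = V_CH4 / V_total * 100
= 2932.37 / 4371.98 * 100
= 67.0719%

67.0719%


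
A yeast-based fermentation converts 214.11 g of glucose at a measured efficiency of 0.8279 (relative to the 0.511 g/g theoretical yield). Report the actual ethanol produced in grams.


Actual ethanol: m = 0.511 * 214.11 * 0.8279
m = 90.5807 g

90.5807 g


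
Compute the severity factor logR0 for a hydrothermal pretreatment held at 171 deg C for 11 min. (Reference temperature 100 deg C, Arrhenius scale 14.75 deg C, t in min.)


logR0 = log10(t * exp((T - 100) / 14.75))
= log10(11 * exp((171 - 100) / 14.75))
= 3.1319

3.1319


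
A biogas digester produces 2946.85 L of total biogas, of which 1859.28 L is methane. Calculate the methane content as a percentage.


CH4% = V_CH4 / V_total * 100
= 1859.28 / 2946.85 * 100
= 63.0938%

63.0938%


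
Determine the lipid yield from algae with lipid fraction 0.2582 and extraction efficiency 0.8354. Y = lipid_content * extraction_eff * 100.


Y = lipid_content * extraction_eff * 100
= 0.2582 * 0.8354 * 100
= 21.5700%

21.5700%


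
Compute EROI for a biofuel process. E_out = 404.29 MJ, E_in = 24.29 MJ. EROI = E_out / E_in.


EROI = E_out / E_in
= 404.29 / 24.29
= 16.6443

16.6443


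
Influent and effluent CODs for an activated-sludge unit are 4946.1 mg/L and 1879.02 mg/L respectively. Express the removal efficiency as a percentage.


eta = (COD_in - COD_out) / COD_in * 100
= (4946.1 - 1879.02) / 4946.1 * 100
= 62.0101%

62.0101%


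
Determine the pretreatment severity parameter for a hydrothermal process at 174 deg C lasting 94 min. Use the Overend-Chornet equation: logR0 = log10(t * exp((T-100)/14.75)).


logR0 = log10(t * exp((T - 100) / 14.75))
= log10(94 * exp((174 - 100) / 14.75))
= 4.1520

4.1520


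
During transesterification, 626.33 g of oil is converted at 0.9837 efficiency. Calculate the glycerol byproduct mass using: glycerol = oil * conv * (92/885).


glycerol = oil * conv * (92/885)
= 626.33 * 0.9837 * 92 / 885
= 64.0487 g

64.0487 g


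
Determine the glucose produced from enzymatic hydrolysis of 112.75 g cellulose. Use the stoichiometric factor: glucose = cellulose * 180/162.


glucose = cellulose * 180/162
= 112.75 * 180/162
= 125.2778 g

125.2778 g


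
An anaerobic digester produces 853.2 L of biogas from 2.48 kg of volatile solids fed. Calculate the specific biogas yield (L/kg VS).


Y = V / VS
= 853.2 / 2.48
= 344.0323 L/kg VS

344.0323 L/kg VS


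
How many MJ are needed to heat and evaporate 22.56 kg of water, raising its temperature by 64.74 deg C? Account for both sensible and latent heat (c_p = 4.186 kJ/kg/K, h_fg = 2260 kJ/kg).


E = m_water * (4.186 * dT + 2260) / 1000
= 22.56 * (4.186 * 64.74 + 2260) / 1000
= 57.0994 MJ

57.0994 MJ


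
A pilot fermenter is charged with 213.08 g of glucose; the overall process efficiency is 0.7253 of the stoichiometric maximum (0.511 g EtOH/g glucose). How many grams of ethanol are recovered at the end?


Actual ethanol: m = 0.511 * 213.08 * 0.7253
m = 78.9735 g

78.9735 g


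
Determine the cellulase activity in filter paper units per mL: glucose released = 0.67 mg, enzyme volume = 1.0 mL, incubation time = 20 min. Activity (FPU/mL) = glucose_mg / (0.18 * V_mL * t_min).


Activity = glucose_mg / (0.18 mg/umol * V_mL * t_min)
= 0.67 / (0.18 * 1.0 * 20)
= 0.1861 FPU/mL

0.1861 FPU/mL


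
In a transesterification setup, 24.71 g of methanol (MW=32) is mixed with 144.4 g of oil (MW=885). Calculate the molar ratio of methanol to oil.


Molar ratio = n_MeOH / n_oil = (MeOH/32) / (oil/885) = (MeOH * 885) / (32 * oil)
= (24.71 * 885) / (32 * 144.4)
= 4.7326

4.7326


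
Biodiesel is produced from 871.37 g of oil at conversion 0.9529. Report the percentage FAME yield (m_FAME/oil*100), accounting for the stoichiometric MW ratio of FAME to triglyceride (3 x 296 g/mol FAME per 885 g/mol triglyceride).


m_FAME = oil * conv * (3 * 296 / 885) = oil * conv * (888/885)
= 871.37 * 0.9529 * 888 / 885
= 833.1431 g
Y = m_FAME / oil * 100 = conv * (888/885) * 100
= 0.9529 * 888 / 885 * 100
= 95.61%

95.61%


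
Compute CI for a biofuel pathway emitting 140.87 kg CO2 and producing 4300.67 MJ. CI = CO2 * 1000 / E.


CI = CO2 * 1000 / E
= 140.87 * 1000 / 4300.67
= 32.7554 g CO2/MJ

32.7554 g CO2/MJ


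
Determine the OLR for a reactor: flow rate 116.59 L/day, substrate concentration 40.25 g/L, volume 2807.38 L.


OLR = Q * S / V
= 116.59 * 40.25 / 2807.38
= 1.6716 g/L/day

1.6716 g/L/day


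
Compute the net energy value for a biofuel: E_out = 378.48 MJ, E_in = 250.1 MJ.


NEV = E_out - E_in
= 378.48 - 250.1
= 128.3800 MJ

128.3800 MJ


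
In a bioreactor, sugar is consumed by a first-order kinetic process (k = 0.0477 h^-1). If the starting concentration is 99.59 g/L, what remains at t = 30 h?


S = S0 * exp(-k * t)
S = 99.59 * exp(-0.0477 * 30)
S = 23.8090 g/L

23.8090 g/L


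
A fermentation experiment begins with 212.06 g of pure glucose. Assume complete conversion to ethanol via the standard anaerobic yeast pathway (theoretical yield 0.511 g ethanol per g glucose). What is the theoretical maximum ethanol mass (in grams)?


Theoretical ethanol yield: m_EtOH = 0.511 * m_glucose
m_EtOH = 0.511 * 212.06 = 108.3627 g

108.3627 g


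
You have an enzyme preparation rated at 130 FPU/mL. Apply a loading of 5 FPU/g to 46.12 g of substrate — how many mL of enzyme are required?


V = dosage * m_sub / activity
V = 5 * 46.12 / 130
V = 1.7738 mL

1.7738 mL


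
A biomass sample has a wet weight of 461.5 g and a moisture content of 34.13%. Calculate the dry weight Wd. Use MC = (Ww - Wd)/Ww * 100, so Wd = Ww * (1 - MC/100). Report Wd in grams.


Wd = Ww * (1 - MC/100)
= 461.5 * (1 - 34.13/100)
= 303.9900 g

303.9900 g


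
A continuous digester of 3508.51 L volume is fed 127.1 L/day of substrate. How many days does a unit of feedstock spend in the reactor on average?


HRT = V / Q
= 3508.51 / 127.1
= 27.6043 days

27.6043 days


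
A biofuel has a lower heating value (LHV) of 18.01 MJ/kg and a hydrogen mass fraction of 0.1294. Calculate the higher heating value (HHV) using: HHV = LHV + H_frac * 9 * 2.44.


HHV = LHV + H_frac * 9 * 2.44
= 18.01 + 0.1294 * 9 * 2.44
= 20.8516 MJ/kg

20.8516 MJ/kg


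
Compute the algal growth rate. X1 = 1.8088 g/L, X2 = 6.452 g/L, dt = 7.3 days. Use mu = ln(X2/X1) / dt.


mu = ln(X2/X1) / dt
= ln(6.452/1.8088) / 7.3
= 0.1742 per day

0.1742 per day


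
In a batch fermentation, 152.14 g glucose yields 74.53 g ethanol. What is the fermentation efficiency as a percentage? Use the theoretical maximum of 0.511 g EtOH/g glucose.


Fermentation efficiency = (actual / (0.511 * glucose)) * 100
= (74.53 / (0.511 * 152.14)) * 100
= 95.8665%

95.8665%


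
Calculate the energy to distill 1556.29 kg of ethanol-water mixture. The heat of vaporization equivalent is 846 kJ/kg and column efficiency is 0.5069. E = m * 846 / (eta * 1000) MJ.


E = m * 846 / (eta * 1000)
= 1556.29 * 846 / (0.5069 * 1000)
= 2597.3986 MJ

2597.3986 MJ


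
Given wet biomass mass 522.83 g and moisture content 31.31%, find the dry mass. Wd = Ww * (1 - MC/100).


Wd = Ww * (1 - MC/100)
= 522.83 * (1 - 31.31/100)
= 359.1319 g

359.1319 g


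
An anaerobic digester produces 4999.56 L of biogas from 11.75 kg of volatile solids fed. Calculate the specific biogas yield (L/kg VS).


Y = V / VS
= 4999.56 / 11.75
= 425.4945 L/kg VS

425.4945 L/kg VS


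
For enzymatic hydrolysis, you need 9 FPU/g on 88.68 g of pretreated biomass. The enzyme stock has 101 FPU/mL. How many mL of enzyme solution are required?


V = dosage * m_sub / activity
V = 9 * 88.68 / 101
V = 7.9022 mL

7.9022 mL


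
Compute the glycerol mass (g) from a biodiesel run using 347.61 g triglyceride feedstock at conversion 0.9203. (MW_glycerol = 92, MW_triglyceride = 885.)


glycerol = oil * conv * (92/885)
= 347.61 * 0.9203 * 92 / 885
= 33.2557 g

33.2557 g


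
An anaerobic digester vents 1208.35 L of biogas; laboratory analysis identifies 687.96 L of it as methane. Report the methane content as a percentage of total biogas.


CH4% = V_CH4 / V_total * 100
= 687.96 / 1208.35 * 100
= 56.9338%

56.9338%


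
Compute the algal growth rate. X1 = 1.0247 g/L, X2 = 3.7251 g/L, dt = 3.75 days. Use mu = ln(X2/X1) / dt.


mu = ln(X2/X1) / dt
= ln(3.7251/1.0247) / 3.75
= 0.3442 per day

0.3442 per day


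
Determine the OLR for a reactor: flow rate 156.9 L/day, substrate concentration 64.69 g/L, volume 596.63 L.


OLR = Q * S / V
= 156.9 * 64.69 / 596.63
= 17.0120 g/L/day

17.0120 g/L/day


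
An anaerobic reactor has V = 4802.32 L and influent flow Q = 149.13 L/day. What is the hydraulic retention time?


HRT = V / Q
= 4802.32 / 149.13
= 32.2022 days

32.2022 days


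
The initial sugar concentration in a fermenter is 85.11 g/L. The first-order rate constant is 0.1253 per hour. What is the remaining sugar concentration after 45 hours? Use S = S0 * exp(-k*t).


S = S0 * exp(-k * t)
S = 85.11 * exp(-0.1253 * 45)
S = 0.3028 g/L

0.3028 g/L


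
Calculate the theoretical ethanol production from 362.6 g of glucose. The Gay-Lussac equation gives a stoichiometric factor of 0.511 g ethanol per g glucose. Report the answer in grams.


Theoretical ethanol yield: m_EtOH = 0.511 * m_glucose
m_EtOH = 0.511 * 362.6 = 185.2886 g

185.2886 g


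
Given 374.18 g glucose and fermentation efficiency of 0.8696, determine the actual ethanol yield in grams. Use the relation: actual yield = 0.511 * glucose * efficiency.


Actual ethanol: m = 0.511 * 374.18 * 0.8696
m = 166.2727 g

166.2727 g


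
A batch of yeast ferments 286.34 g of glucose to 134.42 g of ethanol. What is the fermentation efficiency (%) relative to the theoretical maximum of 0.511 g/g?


Fermentation efficiency = (actual / (0.511 * glucose)) * 100
= (134.42 / (0.511 * 286.34)) * 100
= 91.8673%

91.8673%


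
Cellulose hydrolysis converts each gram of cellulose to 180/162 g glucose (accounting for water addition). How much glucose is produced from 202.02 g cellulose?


glucose = cellulose * 180/162
= 202.02 * 180/162
= 224.4667 g

224.4667 g


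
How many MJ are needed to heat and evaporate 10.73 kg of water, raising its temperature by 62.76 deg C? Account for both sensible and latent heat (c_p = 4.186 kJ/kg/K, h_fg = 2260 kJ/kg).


E = m_water * (4.186 * dT + 2260) / 1000
= 10.73 * (4.186 * 62.76 + 2260) / 1000
= 27.0687 MJ

27.0687 MJ


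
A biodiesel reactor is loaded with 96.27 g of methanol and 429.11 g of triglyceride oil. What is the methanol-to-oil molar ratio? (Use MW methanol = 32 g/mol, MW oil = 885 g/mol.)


Molar ratio = n_MeOH / n_oil = (MeOH/32) / (oil/885) = (MeOH * 885) / (32 * oil)
= (96.27 * 885) / (32 * 429.11)
= 6.2046

6.2046


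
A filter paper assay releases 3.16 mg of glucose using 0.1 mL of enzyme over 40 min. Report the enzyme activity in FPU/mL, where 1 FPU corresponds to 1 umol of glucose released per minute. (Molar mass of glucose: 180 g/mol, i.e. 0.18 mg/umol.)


Activity = glucose_mg / (0.18 mg/umol * V_mL * t_min)
= 3.16 / (0.18 * 0.1 * 40)
= 4.3889 FPU/mL

4.3889 FPU/mL


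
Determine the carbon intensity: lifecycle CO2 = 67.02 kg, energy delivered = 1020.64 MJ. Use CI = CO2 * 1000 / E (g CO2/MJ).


CI = CO2 * 1000 / E
= 67.02 * 1000 / 1020.64
= 65.6647 g CO2/MJ

65.6647 g CO2/MJ


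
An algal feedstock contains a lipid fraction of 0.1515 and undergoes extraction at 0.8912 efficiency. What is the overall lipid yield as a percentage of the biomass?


Y = lipid_content * extraction_eff * 100
= 0.1515 * 0.8912 * 100
= 13.5017%

13.5017%


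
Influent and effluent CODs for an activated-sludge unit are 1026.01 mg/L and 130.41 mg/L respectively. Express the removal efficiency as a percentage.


eta = (COD_in - COD_out) / COD_in * 100
= (1026.01 - 130.41) / 1026.01 * 100
= 87.2896%

87.2896%


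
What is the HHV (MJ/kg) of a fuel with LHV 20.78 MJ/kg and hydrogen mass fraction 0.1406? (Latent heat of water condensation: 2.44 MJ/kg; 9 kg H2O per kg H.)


HHV = LHV + H_frac * 9 * 2.44
= 20.78 + 0.1406 * 9 * 2.44
= 23.8676 MJ/kg

23.8676 MJ/kg


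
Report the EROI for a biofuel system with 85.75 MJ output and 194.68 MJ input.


EROI = E_out / E_in
= 85.75 / 194.68
= 0.4405

0.4405


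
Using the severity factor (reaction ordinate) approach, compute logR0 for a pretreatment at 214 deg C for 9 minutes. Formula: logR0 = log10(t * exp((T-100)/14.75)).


logR0 = log10(t * exp((T - 100) / 14.75))
= log10(9 * exp((214 - 100) / 14.75))
= 4.3108

4.3108


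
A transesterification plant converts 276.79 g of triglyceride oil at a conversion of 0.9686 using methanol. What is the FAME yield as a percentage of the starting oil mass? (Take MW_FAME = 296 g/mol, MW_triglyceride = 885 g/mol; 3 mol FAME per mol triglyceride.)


m_FAME = oil * conv * (3 * 296 / 885) = oil * conv * (888/885)
= 276.79 * 0.9686 * 888 / 885
= 269.0076 g
Y = m_FAME / oil * 100 = conv * (888/885) * 100
= 0.9686 * 888 / 885 * 100
= 97.19%

97.19%


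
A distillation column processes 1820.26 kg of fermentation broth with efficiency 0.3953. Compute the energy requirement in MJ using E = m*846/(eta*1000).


E = m * 846 / (eta * 1000)
= 1820.26 * 846 / (0.3953 * 1000)
= 3895.6235 MJ

3895.6235 MJ


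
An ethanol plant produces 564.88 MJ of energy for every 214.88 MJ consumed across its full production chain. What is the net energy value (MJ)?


NEV = E_out - E_in
= 564.88 - 214.88
= 350.0000 MJ

350.0000 MJ


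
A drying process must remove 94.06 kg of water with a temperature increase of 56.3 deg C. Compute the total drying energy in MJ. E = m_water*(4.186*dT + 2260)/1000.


E = m_water * (4.186 * dT + 2260) / 1000
= 94.06 * (4.186 * 56.3 + 2260) / 1000
= 234.7429 MJ

234.7429 MJ


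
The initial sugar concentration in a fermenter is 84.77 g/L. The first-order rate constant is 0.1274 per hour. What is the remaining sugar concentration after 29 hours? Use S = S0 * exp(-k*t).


S = S0 * exp(-k * t)
S = 84.77 * exp(-0.1274 * 29)
S = 2.1072 g/L

2.1072 g/L


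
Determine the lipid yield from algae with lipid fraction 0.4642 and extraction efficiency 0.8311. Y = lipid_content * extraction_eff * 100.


Y = lipid_content * extraction_eff * 100
= 0.4642 * 0.8311 * 100
= 38.5797%

38.5797%


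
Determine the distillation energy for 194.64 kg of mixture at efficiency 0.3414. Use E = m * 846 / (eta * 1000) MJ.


E = m * 846 / (eta * 1000)
= 194.64 * 846 / (0.3414 * 1000)
= 482.3241 MJ

482.3241 MJ


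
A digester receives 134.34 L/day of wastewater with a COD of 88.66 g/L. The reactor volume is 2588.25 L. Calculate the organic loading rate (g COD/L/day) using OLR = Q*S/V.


OLR = Q * S / V
= 134.34 * 88.66 / 2588.25
= 4.6018 g/L/day

4.6018 g/L/day


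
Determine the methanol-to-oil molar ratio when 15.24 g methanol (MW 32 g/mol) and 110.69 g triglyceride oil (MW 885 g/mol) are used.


Molar ratio = n_MeOH / n_oil = (MeOH/32) / (oil/885) = (MeOH * 885) / (32 * oil)
= (15.24 * 885) / (32 * 110.69)
= 3.8078

3.8078


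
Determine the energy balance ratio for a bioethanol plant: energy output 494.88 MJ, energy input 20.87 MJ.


EROI = E_out / E_in
= 494.88 / 20.87
= 23.7125

23.7125


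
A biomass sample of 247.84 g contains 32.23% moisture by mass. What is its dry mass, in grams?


Wd = Ww * (1 - MC/100)
= 247.84 * (1 - 32.23/100)
= 167.9612 g

167.9612 g


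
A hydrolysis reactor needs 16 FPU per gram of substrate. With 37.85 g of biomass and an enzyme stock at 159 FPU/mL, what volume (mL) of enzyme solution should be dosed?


V = dosage * m_sub / activity
V = 16 * 37.85 / 159
V = 3.8088 mL

3.8088 mL


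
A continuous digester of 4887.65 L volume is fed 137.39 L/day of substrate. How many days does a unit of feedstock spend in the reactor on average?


HRT = V / Q
= 4887.65 / 137.39
= 35.5750 days

35.5750 days


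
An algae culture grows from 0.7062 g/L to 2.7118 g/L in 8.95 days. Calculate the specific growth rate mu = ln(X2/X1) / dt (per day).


mu = ln(X2/X1) / dt
= ln(2.7118/0.7062) / 8.95
= 0.1503 per day

0.1503 per day


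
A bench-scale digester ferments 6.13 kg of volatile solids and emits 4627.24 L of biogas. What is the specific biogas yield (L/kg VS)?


Y = V / VS
= 4627.24 / 6.13
= 754.8515 L/kg VS

754.8515 L/kg VS


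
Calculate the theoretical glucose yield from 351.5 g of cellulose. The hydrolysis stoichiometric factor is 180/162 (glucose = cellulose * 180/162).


glucose = cellulose * 180/162
= 351.5 * 180/162
= 390.5556 g

390.5556 g


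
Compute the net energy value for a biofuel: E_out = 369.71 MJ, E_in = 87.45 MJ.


NEV = E_out - E_in
= 369.71 - 87.45
= 282.2600 MJ

282.2600 MJ


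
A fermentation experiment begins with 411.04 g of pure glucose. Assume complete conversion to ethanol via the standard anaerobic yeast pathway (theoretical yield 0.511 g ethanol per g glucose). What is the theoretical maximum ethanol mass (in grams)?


Theoretical ethanol yield: m_EtOH = 0.511 * m_glucose
m_EtOH = 0.511 * 411.04 = 210.0414 g

210.0414 g


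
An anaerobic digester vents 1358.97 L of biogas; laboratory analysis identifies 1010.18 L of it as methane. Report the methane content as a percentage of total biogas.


CH4% = V_CH4 / V_total * 100
= 1010.18 / 1358.97 * 100
= 74.3342%

74.3342%


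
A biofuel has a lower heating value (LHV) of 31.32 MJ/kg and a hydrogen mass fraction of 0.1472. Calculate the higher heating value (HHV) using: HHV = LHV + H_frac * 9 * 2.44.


HHV = LHV + H_frac * 9 * 2.44
= 31.32 + 0.1472 * 9 * 2.44
= 34.5525 MJ/kg

34.5525 MJ/kg


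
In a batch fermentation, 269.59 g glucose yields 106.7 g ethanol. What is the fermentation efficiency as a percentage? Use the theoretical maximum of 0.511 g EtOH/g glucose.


Fermentation efficiency = (actual / (0.511 * glucose)) * 100
= (106.7 / (0.511 * 269.59)) * 100
= 77.4533%

77.4533%


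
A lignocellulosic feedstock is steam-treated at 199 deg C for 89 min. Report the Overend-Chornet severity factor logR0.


logR0 = log10(t * exp((T - 100) / 14.75))
= log10(89 * exp((199 - 100) / 14.75))
= 4.8643

4.8643


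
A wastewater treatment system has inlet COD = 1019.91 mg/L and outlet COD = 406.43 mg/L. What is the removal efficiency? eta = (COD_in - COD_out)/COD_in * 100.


eta = (COD_in - COD_out) / COD_in * 100
= (1019.91 - 406.43) / 1019.91 * 100
= 60.1504%

60.1504%


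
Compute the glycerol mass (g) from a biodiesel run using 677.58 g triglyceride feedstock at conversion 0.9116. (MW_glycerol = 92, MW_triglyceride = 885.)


glycerol = oil * conv * (92/885)
= 677.58 * 0.9116 * 92 / 885
= 64.2110 g

64.2110 g


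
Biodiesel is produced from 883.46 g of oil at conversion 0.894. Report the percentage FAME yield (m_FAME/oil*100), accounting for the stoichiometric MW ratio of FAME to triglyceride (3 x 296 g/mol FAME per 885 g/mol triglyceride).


m_FAME = oil * conv * (3 * 296 / 885) = oil * conv * (888/885)
= 883.46 * 0.894 * 888 / 885
= 792.4906 g
Y = m_FAME / oil * 100 = conv * (888/885) * 100
= 0.894 * 888 / 885 * 100
= 89.70%

89.70%


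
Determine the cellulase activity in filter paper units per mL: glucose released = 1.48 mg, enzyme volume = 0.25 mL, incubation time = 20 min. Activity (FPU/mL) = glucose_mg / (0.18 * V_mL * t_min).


Activity = glucose_mg / (0.18 mg/umol * V_mL * t_min)
= 1.48 / (0.18 * 0.25 * 20)
= 1.6444 FPU/mL

1.6444 FPU/mL


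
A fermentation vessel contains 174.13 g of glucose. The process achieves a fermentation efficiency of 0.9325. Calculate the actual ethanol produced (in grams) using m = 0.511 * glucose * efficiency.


Actual ethanol: m = 0.511 * 174.13 * 0.9325
m = 82.9743 g

82.9743 g


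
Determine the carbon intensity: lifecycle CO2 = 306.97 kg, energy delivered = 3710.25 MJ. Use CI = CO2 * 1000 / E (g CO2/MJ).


CI = CO2 * 1000 / E
= 306.97 * 1000 / 3710.25
= 82.7357 g CO2/MJ

82.7357 g CO2/MJ


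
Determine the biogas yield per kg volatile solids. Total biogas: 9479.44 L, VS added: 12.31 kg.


Y = V / VS
= 9479.44 / 12.31
= 770.0601 L/kg VS

770.0601 L/kg VS


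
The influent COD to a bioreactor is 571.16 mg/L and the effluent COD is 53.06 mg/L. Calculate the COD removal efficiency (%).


eta = (COD_in - COD_out) / COD_in * 100
= (571.16 - 53.06) / 571.16 * 100
= 90.7101%

90.7101%


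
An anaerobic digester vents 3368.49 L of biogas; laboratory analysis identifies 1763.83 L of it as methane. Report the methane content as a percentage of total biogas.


CH4% = V_CH4 / V_total * 100
= 1763.83 / 3368.49 * 100
= 52.3626%

52.3626%


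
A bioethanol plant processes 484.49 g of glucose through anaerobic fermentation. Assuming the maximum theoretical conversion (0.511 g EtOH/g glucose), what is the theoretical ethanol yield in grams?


Theoretical ethanol yield: m_EtOH = 0.511 * m_glucose
m_EtOH = 0.511 * 484.49 = 247.5744 g

247.5744 g


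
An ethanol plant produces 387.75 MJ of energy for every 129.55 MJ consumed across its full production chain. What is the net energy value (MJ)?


NEV = E_out - E_in
= 387.75 - 129.55
= 258.2000 MJ

258.2000 MJ


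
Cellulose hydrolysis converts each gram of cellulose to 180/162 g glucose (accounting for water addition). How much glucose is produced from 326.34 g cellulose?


glucose = cellulose * 180/162
= 326.34 * 180/162
= 362.6000 g

362.6000 g


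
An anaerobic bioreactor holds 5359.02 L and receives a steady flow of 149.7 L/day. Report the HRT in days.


HRT = V / Q
= 5359.02 / 149.7
= 35.7984 days

35.7984 days


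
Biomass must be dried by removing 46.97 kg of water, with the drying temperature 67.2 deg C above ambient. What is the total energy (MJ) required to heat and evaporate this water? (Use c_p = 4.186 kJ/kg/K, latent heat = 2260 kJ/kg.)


E = m_water * (4.186 * dT + 2260) / 1000
= 46.97 * (4.186 * 67.2 + 2260) / 1000
= 119.3648 MJ

119.3648 MJ


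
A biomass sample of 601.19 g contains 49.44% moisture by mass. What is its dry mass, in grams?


Wd = Ww * (1 - MC/100)
= 601.19 * (1 - 49.44/100)
= 303.9617 g

303.9617 g


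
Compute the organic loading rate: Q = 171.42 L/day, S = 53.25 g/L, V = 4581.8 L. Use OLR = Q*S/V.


OLR = Q * S / V
= 171.42 * 53.25 / 4581.8
= 1.9923 g/L/day

1.9923 g/L/day


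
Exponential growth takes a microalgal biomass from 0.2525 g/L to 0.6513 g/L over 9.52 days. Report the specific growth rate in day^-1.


mu = ln(X2/X1) / dt
= ln(0.6513/0.2525) / 9.52
= 0.0995 per day

0.0995 per day


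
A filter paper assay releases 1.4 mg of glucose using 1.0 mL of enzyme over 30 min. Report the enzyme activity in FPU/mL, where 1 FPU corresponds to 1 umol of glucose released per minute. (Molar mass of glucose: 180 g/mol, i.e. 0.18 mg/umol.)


Activity = glucose_mg / (0.18 mg/umol * V_mL * t_min)
= 1.4 / (0.18 * 1.0 * 30)
= 0.2593 FPU/mL

0.2593 FPU/mL


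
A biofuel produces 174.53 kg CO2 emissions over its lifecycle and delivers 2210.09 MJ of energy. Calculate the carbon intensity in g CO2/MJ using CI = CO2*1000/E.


CI = CO2 * 1000 / E
= 174.53 * 1000 / 2210.09
= 78.9696 g CO2/MJ

78.9696 g CO2/MJ


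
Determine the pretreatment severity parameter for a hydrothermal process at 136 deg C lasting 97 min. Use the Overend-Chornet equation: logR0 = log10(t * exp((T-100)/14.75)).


logR0 = log10(t * exp((T - 100) / 14.75))
= log10(97 * exp((136 - 100) / 14.75))
= 3.0467

3.0467


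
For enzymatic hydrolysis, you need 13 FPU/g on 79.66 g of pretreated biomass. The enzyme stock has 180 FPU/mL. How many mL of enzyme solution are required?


V = dosage * m_sub / activity
V = 13 * 79.66 / 180
V = 5.7532 mL

5.7532 mL


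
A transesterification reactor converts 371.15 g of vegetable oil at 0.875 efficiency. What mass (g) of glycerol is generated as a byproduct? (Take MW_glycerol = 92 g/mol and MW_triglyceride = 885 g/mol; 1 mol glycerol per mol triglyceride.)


glycerol = oil * conv * (92/885)
= 371.15 * 0.875 * 92 / 885
= 33.7600 g

33.7600 g


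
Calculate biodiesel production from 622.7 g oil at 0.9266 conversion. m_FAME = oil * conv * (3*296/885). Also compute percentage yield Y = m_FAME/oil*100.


m_FAME = oil * conv * (3 * 296 / 885) = oil * conv * (888/885)
= 622.7 * 0.9266 * 888 / 885
= 578.9497 g
Y = m_FAME / oil * 100 = conv * (888/885) * 100
= 0.9266 * 888 / 885 * 100
= 92.97%

578.9497 g FAME; Y = 92.97%


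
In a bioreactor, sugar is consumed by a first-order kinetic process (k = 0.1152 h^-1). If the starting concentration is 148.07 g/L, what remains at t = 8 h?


S = S0 * exp(-k * t)
S = 148.07 * exp(-0.1152 * 8)
S = 58.9144 g/L

58.9144 g/L


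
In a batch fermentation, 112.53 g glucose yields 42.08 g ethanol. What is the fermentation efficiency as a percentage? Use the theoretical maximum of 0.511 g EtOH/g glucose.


Fermentation efficiency = (actual / (0.511 * glucose)) * 100
= (42.08 / (0.511 * 112.53)) * 100
= 73.1790%

73.1790%


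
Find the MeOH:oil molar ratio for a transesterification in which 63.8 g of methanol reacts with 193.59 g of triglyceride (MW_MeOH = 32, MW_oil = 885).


Molar ratio = n_MeOH / n_oil = (MeOH/32) / (oil/885) = (MeOH * 885) / (32 * oil)
= (63.8 * 885) / (32 * 193.59)
= 9.1145

9.1145


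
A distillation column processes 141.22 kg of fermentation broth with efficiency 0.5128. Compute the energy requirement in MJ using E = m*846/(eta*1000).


E = m * 846 / (eta * 1000)
= 141.22 * 846 / (0.5128 * 1000)
= 232.9800 MJ

232.9800 MJ


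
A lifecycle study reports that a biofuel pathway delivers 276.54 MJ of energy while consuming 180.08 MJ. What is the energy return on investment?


EROI = E_out / E_in
= 276.54 / 180.08
= 1.5357

1.5357


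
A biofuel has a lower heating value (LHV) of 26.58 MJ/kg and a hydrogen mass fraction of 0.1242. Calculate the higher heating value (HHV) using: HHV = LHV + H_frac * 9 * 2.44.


HHV = LHV + H_frac * 9 * 2.44
= 26.58 + 0.1242 * 9 * 2.44
= 29.3074 MJ/kg

29.3074 MJ/kg


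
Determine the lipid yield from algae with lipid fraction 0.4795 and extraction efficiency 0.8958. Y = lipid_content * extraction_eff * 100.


Y = lipid_content * extraction_eff * 100
= 0.4795 * 0.8958 * 100
= 42.9536%

42.9536%


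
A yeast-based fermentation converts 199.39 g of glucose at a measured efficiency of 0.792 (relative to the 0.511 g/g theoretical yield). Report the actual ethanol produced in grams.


Actual ethanol: m = 0.511 * 199.39 * 0.792
m = 80.6955 g

80.6955 g


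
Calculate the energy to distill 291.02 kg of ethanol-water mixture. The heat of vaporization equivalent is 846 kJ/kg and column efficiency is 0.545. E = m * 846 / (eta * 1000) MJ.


E = m * 846 / (eta * 1000)
= 291.02 * 846 / (0.545 * 1000)
= 451.7485 MJ

451.7485 MJ


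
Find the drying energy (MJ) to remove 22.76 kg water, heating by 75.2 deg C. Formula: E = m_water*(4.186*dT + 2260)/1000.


E = m_water * (4.186 * dT + 2260) / 1000
= 22.76 * (4.186 * 75.2 + 2260) / 1000
= 58.6022 MJ

58.6022 MJ


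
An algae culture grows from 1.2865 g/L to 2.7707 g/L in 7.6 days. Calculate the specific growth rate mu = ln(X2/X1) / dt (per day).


mu = ln(X2/X1) / dt
= ln(2.7707/1.2865) / 7.6
= 0.1009 per day

0.1009 per day


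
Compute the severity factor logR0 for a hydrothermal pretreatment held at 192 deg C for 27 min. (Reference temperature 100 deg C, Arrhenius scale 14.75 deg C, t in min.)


logR0 = log10(t * exp((T - 100) / 14.75))
= log10(27 * exp((192 - 100) / 14.75))
= 4.1402

4.1402


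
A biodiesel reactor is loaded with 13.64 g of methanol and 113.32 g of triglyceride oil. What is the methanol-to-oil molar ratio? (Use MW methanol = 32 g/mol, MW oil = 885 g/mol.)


Molar ratio = n_MeOH / n_oil = (MeOH/32) / (oil/885) = (MeOH * 885) / (32 * oil)
= (13.64 * 885) / (32 * 113.32)
= 3.3289

3.3289


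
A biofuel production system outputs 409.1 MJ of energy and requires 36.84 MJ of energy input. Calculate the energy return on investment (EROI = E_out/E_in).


EROI = E_out / E_in
= 409.1 / 36.84
= 11.1048

11.1048


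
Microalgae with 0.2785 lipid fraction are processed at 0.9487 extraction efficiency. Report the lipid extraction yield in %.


Y = lipid_content * extraction_eff * 100
= 0.2785 * 0.9487 * 100
= 26.4213%

26.4213%


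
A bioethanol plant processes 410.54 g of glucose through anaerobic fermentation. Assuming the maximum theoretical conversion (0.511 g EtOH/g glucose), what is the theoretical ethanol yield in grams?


Theoretical ethanol yield: m_EtOH = 0.511 * m_glucose
m_EtOH = 0.511 * 410.54 = 209.7859 g

209.7859 g


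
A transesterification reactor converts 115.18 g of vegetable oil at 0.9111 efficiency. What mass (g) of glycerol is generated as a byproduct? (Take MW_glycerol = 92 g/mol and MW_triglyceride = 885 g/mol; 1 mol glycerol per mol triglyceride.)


glycerol = oil * conv * (92/885)
= 115.18 * 0.9111 * 92 / 885
= 10.9091 g

10.9091 g


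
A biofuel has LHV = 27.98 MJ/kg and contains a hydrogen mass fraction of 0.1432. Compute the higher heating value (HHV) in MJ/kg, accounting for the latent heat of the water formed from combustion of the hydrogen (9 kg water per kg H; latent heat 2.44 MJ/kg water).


HHV = LHV + H_frac * 9 * 2.44
= 27.98 + 0.1432 * 9 * 2.44
= 31.1247 MJ/kg

31.1247 MJ/kg
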